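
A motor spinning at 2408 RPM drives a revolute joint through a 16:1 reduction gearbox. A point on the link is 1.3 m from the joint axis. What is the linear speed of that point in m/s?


omega_motor = 2408 * 2*pi/60 = 252.1652 rad/s
omega_joint = omega_motor / 16 = 15.7603 rad/s
v = omega_joint * r = 15.7603 * 1.3
= 20.4884 m/s


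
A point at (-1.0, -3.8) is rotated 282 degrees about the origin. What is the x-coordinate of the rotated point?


x' = x*cos(theta) - y*sin(theta)
cos(282 deg) = 0.2079, sin(282 deg) = -0.9781
x' = -1.0 * 0.2079 - -3.8 * -0.9781
= -0.2079 - 3.717
= -3.9249


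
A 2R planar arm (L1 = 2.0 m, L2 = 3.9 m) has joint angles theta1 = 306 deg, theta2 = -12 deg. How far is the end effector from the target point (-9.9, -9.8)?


End effector via forward kinematics:
x = L1*cos(t1) + L2*cos(t1+t2) = 2.7618
y = L1*sin(t1) + L2*sin(t1+t2) = -5.1809
Distance to target:
d = sqrt((-9.9 - 2.7618)^2 + (-9.8 - -5.1809)^2)
= sqrt(160.3223 + 21.3364)
= 13.4781 m


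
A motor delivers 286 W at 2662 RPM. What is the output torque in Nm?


omega = 2662 * 2*pi/60 = 278.764 rad/s
tau = P / omega = 286 / 278.764
= 1.026 Nm


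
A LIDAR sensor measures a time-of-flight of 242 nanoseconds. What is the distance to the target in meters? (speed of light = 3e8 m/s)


tof = 242 ns = 2.42e-07 s
dist = c * tof / 2
= 3e8 * 2.42e-07 / 2
= 36.3 m


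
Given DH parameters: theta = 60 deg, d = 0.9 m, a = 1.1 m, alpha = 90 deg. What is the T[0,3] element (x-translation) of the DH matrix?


T[0,3] = a * cos(theta)
= 1.1 * cos(60 deg)
= 1.1 * 0.5
= 0.55


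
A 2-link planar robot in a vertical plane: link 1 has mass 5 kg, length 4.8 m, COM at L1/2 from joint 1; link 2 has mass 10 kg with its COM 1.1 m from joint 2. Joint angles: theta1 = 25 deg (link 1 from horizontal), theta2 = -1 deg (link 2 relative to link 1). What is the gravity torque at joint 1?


Horizontal distance from joint 1 to link-1 COM:
  x_c1 = (L1/2)*cos(t1) = 2.4 * 0.9063 = 2.1751 m
Horizontal distance from joint 1 to link-2 COM:
  x_c2 = L1*cos(t1) + Lc2*cos(t1+t2)
       = 4.8*0.9063 + 1.1*0.9135 = 5.3552 m
tau1 = m1*g*x_c1 + m2*g*x_c2
     = 5*9.81*2.1751 + 10*9.81*5.3552
     = 106.6906 + 525.3429
     = 632.0335 Nm


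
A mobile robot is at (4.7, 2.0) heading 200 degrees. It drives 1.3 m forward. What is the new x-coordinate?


x_new = x0 + d*cos(theta)
= 4.7 + 1.3*cos(200)
= 4.7 + -1.2216
= 3.4784


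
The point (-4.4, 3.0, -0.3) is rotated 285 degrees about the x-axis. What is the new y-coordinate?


Rotation about x-axis: y' = y*cos(theta) - z*sin(theta)
= 3.0 * 0.2588 - -0.3 * -0.9659
= 0.4867


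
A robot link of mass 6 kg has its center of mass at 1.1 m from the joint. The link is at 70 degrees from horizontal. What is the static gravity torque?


tau = m*g*L*cos(angle)
= 6 * 9.81 * 1.1 * cos(70 deg)
= 6 * 9.81 * 1.1 * 0.342
= 22.1444 Nm


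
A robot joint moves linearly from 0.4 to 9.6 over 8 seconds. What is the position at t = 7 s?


s = t/T = 7/8 = 0.875
p(t) = p0 + (pf-p0)*s
= 0.4 + (9.6 - 0.4) * 0.875
= 8.45


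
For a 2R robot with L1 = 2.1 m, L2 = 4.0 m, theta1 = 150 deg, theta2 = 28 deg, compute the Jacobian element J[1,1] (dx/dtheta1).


J[1,1] = -L1*sin(t1) - L2*sin(t1+t2)
= -2.1*sin(150) - 4.0*sin(178)
= -1.1896


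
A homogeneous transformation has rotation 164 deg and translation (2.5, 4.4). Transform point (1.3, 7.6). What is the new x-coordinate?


x' = cos(theta)*px - sin(theta)*py + tx
= -0.9613*1.3 - 0.2756*7.6 + 2.5
= -0.8445


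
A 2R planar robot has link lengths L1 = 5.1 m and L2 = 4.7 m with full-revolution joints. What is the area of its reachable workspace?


r_max = L1 + L2 = 9.8 m
r_min = |L1 - L2| = 0.4 m
Area = pi*(r_max^2 - r_min^2)
= pi*(96.04 - 0.16)
= pi * 95.88
= 301.2159 m^2


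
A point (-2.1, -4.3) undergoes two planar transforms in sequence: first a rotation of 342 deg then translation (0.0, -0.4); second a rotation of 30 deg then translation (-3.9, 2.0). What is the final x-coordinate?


After transform 1:
x1 = cos(342)*-2.1 - sin(342)*-4.3 + 0.0 = -3.326
y1 = sin(342)*-2.1 + cos(342)*-4.3 + -0.4 = -3.8406
After transform 2:
x2 = cos(30)*-3.326 - sin(30)*-3.8406 + -3.9
= -4.8601


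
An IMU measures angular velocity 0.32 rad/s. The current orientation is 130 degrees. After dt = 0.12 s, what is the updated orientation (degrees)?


delta_theta = w * dt = 0.32 * 0.12 = 0.0384 rad
= 2.2002 deg
theta_new = 130 + 2.2002 = 132.2002 deg


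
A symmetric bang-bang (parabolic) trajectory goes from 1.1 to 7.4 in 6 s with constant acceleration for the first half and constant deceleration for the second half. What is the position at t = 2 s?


Symmetric rest-to-rest: each phase covers (pf-p0)/2 in time T/2. 0.5*a*(T/2)^2 = (pf-p0)/2 => a = 4*(pf-p0)/T^2
a = 4*(7.4-1.1)/6^2 = 0.7
t = 2 is in the acceleration phase (t <= T/2).
p = p0 + 0.5*a*t^2 = 1.1 + 0.5*0.7*2^2
= 2.5


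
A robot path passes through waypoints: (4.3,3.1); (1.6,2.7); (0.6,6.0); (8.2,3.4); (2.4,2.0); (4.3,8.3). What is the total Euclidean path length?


Segment lengths:
  seg1 = sqrt((-2.7)^2 + (-0.4)^2) = 2.7295
  seg2 = sqrt((-1.0)^2 + (3.3)^2) = 3.4482
  seg3 = sqrt((7.6)^2 + (-2.6)^2) = 8.0324
  seg4 = sqrt((-5.8)^2 + (-1.4)^2) = 5.9666
  seg5 = sqrt((1.9)^2 + (6.3)^2) = 6.5803
Total = 26.7569


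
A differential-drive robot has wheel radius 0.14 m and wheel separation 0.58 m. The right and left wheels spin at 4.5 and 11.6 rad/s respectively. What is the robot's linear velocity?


vR = r*wR = 0.14*4.5 = 0.63 m/s
vL = r*wL = 0.14*11.6 = 1.624 m/s
v = (vR+vL)/2 = 1.127 m/s
omega = (vR-vL)/L = -1.7138 rad/s
linear velocity = 1.127 m/s


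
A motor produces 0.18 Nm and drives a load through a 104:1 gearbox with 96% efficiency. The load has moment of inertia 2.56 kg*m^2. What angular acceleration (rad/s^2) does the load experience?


tau_out = tau_motor * N * eta
= 0.18 * 104 * 0.96 = 17.9712 Nm
alpha = tau_out / I = 17.9712 / 2.56
= 7.02 rad/s^2


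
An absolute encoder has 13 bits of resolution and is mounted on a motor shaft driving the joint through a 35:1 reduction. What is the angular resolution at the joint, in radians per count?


counts = 2^13 = 8192
effective counts at joint = 8192 * 35 = 286720
resolution = 2*pi / 286720
= 2.1914e-05 rad/count


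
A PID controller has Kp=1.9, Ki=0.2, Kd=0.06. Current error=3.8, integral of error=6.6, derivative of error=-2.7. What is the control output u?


u = Kp*e + Ki*int(e) + Kd*de/dt
= 1.9*3.8 + 0.2*6.6 + 0.06*(-2.7)
= 7.22 + 1.32 + -0.162
= 8.378


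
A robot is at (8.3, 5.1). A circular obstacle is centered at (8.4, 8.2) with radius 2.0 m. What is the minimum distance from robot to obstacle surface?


center_dist = sqrt((8.3-8.4)^2 + (5.1-8.2)^2)
= sqrt(0.01 + 9.61)
= 3.1016
min_dist = center_dist - radius = 3.1016 - 2.0 = 1.1016 m


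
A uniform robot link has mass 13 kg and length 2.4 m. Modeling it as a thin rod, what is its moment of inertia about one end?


I = (1/3) * m * L^2
= (1/3) * 13 * 2.4^2
= 0.333333 * 13 * 5.76
= 24.96 kg*m^2


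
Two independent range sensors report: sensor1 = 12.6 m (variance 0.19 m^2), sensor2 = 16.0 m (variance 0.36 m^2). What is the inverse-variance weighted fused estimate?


w1 = (1/var1) / (1/var1 + 1/var2)
   = 5.2632 / (5.2632 + 2.7778) = 0.6545
w2 = 1 - w1 = 0.3455
fused = w1*s1 + w2*s2 = 8.2473 + 5.5273
= 13.7745 m


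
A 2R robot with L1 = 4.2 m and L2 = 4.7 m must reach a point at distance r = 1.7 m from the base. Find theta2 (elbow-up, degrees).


cos(theta2) = (r^2 - L1^2 - L2^2) / (2*L1*L2)
cos(theta2) = (2.89 - 17.64 - 22.09) / 39.48
cos(theta2) = -0.933131
theta2 = 158.9282 degrees


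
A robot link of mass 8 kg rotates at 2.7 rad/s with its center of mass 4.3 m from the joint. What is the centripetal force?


F = m * omega^2 * r
= 8 * 2.7^2 * 4.3
= 8 * 7.29 * 4.3
= 250.776 N


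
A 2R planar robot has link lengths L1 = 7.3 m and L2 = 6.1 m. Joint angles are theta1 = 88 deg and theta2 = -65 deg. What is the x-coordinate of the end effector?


Convert angles to radians: theta1 = 1.5359, theta2 = -1.1345
x = L1*cos(theta1) + L2*cos(theta1+theta2)
x = 0.2548 + 5.6151
x = 5.8698


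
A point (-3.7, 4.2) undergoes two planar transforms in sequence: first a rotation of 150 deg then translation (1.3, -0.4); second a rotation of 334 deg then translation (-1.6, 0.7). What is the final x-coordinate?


After transform 1:
x1 = cos(150)*-3.7 - sin(150)*4.2 + 1.3 = 2.4043
y1 = sin(150)*-3.7 + cos(150)*4.2 + -0.4 = -5.8873
After transform 2:
x2 = cos(334)*2.4043 - sin(334)*-5.8873 + -1.6
= -2.0199


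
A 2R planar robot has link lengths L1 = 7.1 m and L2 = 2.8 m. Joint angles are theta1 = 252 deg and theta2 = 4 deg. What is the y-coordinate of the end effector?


Convert angles to radians: theta1 = 4.3982, theta2 = 0.0698
y = L1*sin(theta1) + L2*sin(theta1+theta2)
y = -6.7525 + -2.7168
y = -9.4693


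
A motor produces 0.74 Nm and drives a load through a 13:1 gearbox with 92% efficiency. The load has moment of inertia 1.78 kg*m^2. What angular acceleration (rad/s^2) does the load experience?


tau_out = tau_motor * N * eta
= 0.74 * 13 * 0.92 = 8.8504 Nm
alpha = tau_out / I = 8.8504 / 1.78
= 4.9721 rad/s^2


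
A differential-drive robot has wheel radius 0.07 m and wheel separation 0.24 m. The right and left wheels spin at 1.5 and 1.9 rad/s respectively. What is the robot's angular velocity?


vR = r*wR = 0.07*1.5 = 0.105 m/s
vL = r*wL = 0.07*1.9 = 0.133 m/s
v = (vR+vL)/2 = 0.119 m/s
omega = (vR-vL)/L = -0.1167 rad/s
angular velocity = -0.1167 rad/s


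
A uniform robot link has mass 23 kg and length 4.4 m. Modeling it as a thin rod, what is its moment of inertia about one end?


I = (1/3) * m * L^2
= (1/3) * 23 * 4.4^2
= 0.333333 * 23 * 19.36
= 148.4267 kg*m^2


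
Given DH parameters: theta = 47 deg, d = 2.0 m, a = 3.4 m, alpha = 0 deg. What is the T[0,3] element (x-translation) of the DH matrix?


T[0,3] = a * cos(theta)
= 3.4 * cos(47 deg)
= 3.4 * 0.682
= 2.3188


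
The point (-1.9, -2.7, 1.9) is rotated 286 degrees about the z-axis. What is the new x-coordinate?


Rotation about z-axis: x' = x*cos(theta) - y*sin(theta)
= -1.9 * 0.2756 - -2.7 * -0.9613
= -3.1191


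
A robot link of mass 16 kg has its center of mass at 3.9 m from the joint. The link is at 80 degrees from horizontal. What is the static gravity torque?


tau = m*g*L*cos(angle)
= 16 * 9.81 * 3.9 * cos(80 deg)
= 16 * 9.81 * 3.9 * 0.1736
= 106.2977 Nm


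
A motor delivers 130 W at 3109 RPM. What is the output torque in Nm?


omega = 3109 * 2*pi/60 = 325.5737 rad/s
tau = P / omega = 130 / 325.5737
= 0.3993 Nm


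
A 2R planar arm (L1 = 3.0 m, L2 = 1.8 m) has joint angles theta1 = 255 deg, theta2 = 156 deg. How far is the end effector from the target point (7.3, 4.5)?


End effector via forward kinematics:
x = L1*cos(t1) + L2*cos(t1+t2) = 0.3563
y = L1*sin(t1) + L2*sin(t1+t2) = -1.4989
Distance to target:
d = sqrt((7.3 - 0.3563)^2 + (4.5 - -1.4989)^2)
= sqrt(48.2147 + 35.987)
= 9.1761 m


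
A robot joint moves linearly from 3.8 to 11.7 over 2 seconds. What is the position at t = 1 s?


s = t/T = 1/2 = 0.5
p(t) = p0 + (pf-p0)*s
= 3.8 + (11.7 - 3.8) * 0.5
= 7.75


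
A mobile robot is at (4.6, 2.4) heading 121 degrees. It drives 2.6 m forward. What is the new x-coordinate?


x_new = x0 + d*cos(theta)
= 4.6 + 2.6*cos(121)
= 4.6 + -1.3391
= 3.2609


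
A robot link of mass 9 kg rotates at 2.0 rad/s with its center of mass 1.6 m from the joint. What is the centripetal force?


F = m * omega^2 * r
= 9 * 2.0^2 * 1.6
= 9 * 4.0 * 1.6
= 57.6 N


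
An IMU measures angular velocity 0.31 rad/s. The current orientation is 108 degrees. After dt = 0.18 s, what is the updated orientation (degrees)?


delta_theta = w * dt = 0.31 * 0.18 = 0.0558 rad
= 3.1971 deg
theta_new = 108 + 3.1971 = 111.1971 deg


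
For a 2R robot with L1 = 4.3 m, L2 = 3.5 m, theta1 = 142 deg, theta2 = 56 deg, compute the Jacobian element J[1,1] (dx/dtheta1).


J[1,1] = -L1*sin(t1) - L2*sin(t1+t2)
= -4.3*sin(142) - 3.5*sin(198)
= -1.5658


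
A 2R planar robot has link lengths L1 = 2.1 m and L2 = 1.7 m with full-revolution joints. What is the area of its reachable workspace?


r_max = L1 + L2 = 3.8 m
r_min = |L1 - L2| = 0.4 m
Area = pi*(r_max^2 - r_min^2)
= pi*(14.44 - 0.16)
= pi * 14.28
= 44.8619 m^2


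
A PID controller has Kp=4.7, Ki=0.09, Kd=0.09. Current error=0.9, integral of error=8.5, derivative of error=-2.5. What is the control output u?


u = Kp*e + Ki*int(e) + Kd*de/dt
= 4.7*0.9 + 0.09*8.5 + 0.09*(-2.5)
= 4.23 + 0.765 + -0.225
= 4.77


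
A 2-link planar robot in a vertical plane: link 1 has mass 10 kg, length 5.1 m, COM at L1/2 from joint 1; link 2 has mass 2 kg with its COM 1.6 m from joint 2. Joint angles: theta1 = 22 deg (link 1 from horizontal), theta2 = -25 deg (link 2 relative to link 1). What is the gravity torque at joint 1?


Horizontal distance from joint 1 to link-1 COM:
  x_c1 = (L1/2)*cos(t1) = 2.55 * 0.9272 = 2.3643 m
Horizontal distance from joint 1 to link-2 COM:
  x_c2 = L1*cos(t1) + Lc2*cos(t1+t2)
       = 5.1*0.9272 + 1.6*0.9986 = 6.3264 m
tau1 = m1*g*x_c1 + m2*g*x_c2
     = 10*9.81*2.3643 + 2*9.81*6.3264
     = 231.9397 + 124.1248
     = 356.0645 Nm


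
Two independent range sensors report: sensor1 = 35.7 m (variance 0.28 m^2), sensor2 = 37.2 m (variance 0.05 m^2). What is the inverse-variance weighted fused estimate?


w1 = (1/var1) / (1/var1 + 1/var2)
   = 3.5714 / (3.5714 + 20.0) = 0.1515
w2 = 1 - w1 = 0.8485
fused = w1*s1 + w2*s2 = 5.4091 + 31.5636
= 36.9727 m


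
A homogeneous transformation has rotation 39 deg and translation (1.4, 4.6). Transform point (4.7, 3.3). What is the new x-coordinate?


x' = cos(theta)*px - sin(theta)*py + tx
= 0.7771*4.7 - 0.6293*3.3 + 1.4
= 2.9758


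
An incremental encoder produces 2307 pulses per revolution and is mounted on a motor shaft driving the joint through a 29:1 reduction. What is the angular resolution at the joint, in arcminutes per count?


counts per rev = 2307
effective counts at joint = 2307 * 29 = 66903
resolution = 360*60 / 66903
= 0.3229 arcmin/count


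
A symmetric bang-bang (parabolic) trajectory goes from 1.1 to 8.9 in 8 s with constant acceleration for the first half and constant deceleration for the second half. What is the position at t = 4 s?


Symmetric rest-to-rest: each phase covers (pf-p0)/2 in time T/2. 0.5*a*(T/2)^2 = (pf-p0)/2 => a = 4*(pf-p0)/T^2
a = 4*(8.9-1.1)/8^2 = 0.4875
t = 4 is in the acceleration phase (t <= T/2).
p = p0 + 0.5*a*t^2 = 1.1 + 0.5*0.4875*4^2
= 5.0


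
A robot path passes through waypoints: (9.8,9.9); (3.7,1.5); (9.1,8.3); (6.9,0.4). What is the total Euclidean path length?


Segment lengths:
  seg1 = sqrt((-6.1)^2 + (-8.4)^2) = 10.3812
  seg2 = sqrt((5.4)^2 + (6.8)^2) = 8.6833
  seg3 = sqrt((-2.2)^2 + (-7.9)^2) = 8.2006
Total = 27.2652


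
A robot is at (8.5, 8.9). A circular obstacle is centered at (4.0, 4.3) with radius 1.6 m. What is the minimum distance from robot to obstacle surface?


center_dist = sqrt((8.5-4.0)^2 + (8.9-4.3)^2)
= sqrt(20.25 + 21.16)
= 6.4351
min_dist = center_dist - radius = 6.4351 - 1.6 = 4.8351 m


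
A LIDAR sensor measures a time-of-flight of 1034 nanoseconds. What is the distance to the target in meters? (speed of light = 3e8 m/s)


tof = 1034 ns = 1.034e-06 s
dist = c * tof / 2
= 3e8 * 1.034e-06 / 2
= 155.1 m


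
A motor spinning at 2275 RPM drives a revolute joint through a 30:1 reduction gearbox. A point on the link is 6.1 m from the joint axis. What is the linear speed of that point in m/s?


omega_motor = 2275 * 2*pi/60 = 238.2374 rad/s
omega_joint = omega_motor / 30 = 7.9412 rad/s
v = omega_joint * r = 7.9412 * 6.1
= 48.4416 m/s


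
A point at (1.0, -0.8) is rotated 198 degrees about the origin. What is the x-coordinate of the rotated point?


x' = x*cos(theta) - y*sin(theta)
cos(198 deg) = -0.9511, sin(198 deg) = -0.309
x' = 1.0 * -0.9511 - -0.8 * -0.309
= -0.9511 - 0.2472
= -1.1983


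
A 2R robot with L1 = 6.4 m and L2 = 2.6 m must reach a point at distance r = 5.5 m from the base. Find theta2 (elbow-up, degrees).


cos(theta2) = (r^2 - L1^2 - L2^2) / (2*L1*L2)
cos(theta2) = (30.25 - 40.96 - 6.76) / 33.28
cos(theta2) = -0.52494
theta2 = 121.6642 degrees


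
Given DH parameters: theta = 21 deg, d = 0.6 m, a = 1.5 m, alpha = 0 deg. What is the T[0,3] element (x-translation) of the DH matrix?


T[0,3] = a * cos(theta)
= 1.5 * cos(21 deg)
= 1.5 * 0.9336
= 1.4004


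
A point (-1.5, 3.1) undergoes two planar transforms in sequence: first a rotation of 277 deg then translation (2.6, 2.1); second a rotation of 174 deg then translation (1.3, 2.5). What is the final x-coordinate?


After transform 1:
x1 = cos(277)*-1.5 - sin(277)*3.1 + 2.6 = 5.4941
y1 = sin(277)*-1.5 + cos(277)*3.1 + 2.1 = 3.9666
After transform 2:
x2 = cos(174)*5.4941 - sin(174)*3.9666 + 1.3
= -4.5786


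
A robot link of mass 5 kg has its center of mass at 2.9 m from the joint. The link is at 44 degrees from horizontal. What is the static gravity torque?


tau = m*g*L*cos(angle)
= 5 * 9.81 * 2.9 * cos(44 deg)
= 5 * 9.81 * 2.9 * 0.7193
= 102.3225 Nm


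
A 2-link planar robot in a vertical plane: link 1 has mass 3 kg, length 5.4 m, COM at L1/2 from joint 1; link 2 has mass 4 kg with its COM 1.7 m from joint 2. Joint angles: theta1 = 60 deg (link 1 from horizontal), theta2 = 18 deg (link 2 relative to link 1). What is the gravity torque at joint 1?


Horizontal distance from joint 1 to link-1 COM:
  x_c1 = (L1/2)*cos(t1) = 2.7 * 0.5 = 1.35 m
Horizontal distance from joint 1 to link-2 COM:
  x_c2 = L1*cos(t1) + Lc2*cos(t1+t2)
       = 5.4*0.5 + 1.7*0.2079 = 3.0534 m
tau1 = m1*g*x_c1 + m2*g*x_c2
     = 3*9.81*1.35 + 4*9.81*3.0534
     = 39.7305 + 119.8174
     = 159.5479 Nm


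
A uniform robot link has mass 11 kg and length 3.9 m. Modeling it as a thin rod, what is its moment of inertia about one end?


I = (1/3) * m * L^2
= (1/3) * 11 * 3.9^2
= 0.333333 * 11 * 15.21
= 55.77 kg*m^2


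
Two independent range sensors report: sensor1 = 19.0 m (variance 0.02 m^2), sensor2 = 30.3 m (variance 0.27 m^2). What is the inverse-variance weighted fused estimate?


w1 = (1/var1) / (1/var1 + 1/var2)
   = 50.0 / (50.0 + 3.7037) = 0.931
w2 = 1 - w1 = 0.069
fused = w1*s1 + w2*s2 = 17.6897 + 2.0897
= 19.7793 m


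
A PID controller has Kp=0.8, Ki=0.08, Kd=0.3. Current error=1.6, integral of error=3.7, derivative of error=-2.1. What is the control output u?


u = Kp*e + Ki*int(e) + Kd*de/dt
= 0.8*1.6 + 0.08*3.7 + 0.3*(-2.1)
= 1.28 + 0.296 + -0.63
= 0.946


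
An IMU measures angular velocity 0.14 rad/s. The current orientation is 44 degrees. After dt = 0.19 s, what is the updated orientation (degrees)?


delta_theta = w * dt = 0.14 * 0.19 = 0.0266 rad
= 1.5241 deg
theta_new = 44 + 1.5241 = 45.5241 deg


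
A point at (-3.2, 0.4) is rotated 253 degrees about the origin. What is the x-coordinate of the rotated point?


x' = x*cos(theta) - y*sin(theta)
cos(253 deg) = -0.2924, sin(253 deg) = -0.9563
x' = -3.2 * -0.2924 - 0.4 * -0.9563
= 0.9356 - -0.3825
= 1.3181


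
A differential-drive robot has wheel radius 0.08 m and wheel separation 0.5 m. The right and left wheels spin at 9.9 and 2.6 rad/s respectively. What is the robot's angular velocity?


vR = r*wR = 0.08*9.9 = 0.792 m/s
vL = r*wL = 0.08*2.6 = 0.208 m/s
v = (vR+vL)/2 = 0.5 m/s
omega = (vR-vL)/L = 1.168 rad/s
angular velocity = 1.168 rad/s


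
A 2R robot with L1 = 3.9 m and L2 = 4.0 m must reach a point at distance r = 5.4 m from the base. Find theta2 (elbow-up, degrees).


cos(theta2) = (r^2 - L1^2 - L2^2) / (2*L1*L2)
cos(theta2) = (29.16 - 15.21 - 16.0) / 31.2
cos(theta2) = -0.065705
theta2 = 93.7673 degrees


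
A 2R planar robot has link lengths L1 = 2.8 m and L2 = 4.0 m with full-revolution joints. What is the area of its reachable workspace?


r_max = L1 + L2 = 6.8 m
r_min = |L1 - L2| = 1.2 m
Area = pi*(r_max^2 - r_min^2)
= pi*(46.24 - 1.44)
= pi * 44.8
= 140.7434 m^2


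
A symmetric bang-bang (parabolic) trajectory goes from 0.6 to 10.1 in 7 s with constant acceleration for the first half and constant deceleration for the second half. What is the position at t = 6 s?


Symmetric rest-to-rest: each phase covers (pf-p0)/2 in time T/2. 0.5*a*(T/2)^2 = (pf-p0)/2 => a = 4*(pf-p0)/T^2
a = 4*(10.1-0.6)/7^2 = 0.7755
t = 6 is in the deceleration phase (t > T/2).
p = pf - 0.5*a*(T-t)^2 = 10.1 - 0.5*0.7755*1^2
= 9.7122


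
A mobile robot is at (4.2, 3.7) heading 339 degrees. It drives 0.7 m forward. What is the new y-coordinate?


y_new = y0 + d*sin(theta)
= 3.7 + 0.7*sin(339)
= 3.7 + -0.2509
= 3.4491


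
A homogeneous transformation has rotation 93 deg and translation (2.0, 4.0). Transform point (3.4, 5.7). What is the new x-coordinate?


x' = cos(theta)*px - sin(theta)*py + tx
= -0.0523*3.4 - 0.9986*5.7 + 2.0
= -3.8701


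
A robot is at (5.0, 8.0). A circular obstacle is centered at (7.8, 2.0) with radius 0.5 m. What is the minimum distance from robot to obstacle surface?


center_dist = sqrt((5.0-7.8)^2 + (8.0-2.0)^2)
= sqrt(7.84 + 36.0)
= 6.6212
min_dist = center_dist - radius = 6.6212 - 0.5 = 6.1212 m


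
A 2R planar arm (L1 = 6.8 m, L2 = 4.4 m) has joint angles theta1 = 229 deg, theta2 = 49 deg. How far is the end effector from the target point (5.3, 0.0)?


End effector via forward kinematics:
x = L1*cos(t1) + L2*cos(t1+t2) = -3.8488
y = L1*sin(t1) + L2*sin(t1+t2) = -9.4892
Distance to target:
d = sqrt((5.3 - -3.8488)^2 + (0.0 - -9.4892)^2)
= sqrt(83.7013 + 90.045)
= 13.1813 m


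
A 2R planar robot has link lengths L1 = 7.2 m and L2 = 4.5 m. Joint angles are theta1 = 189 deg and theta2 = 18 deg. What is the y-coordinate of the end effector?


Convert angles to radians: theta1 = 3.2987, theta2 = 0.3142
y = L1*sin(theta1) + L2*sin(theta1+theta2)
y = -1.1263 + -2.043
y = -3.1693


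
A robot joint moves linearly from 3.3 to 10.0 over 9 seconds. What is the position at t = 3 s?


s = t/T = 3/9 = 0.3333
p(t) = p0 + (pf-p0)*s
= 3.3 + (10.0 - 3.3) * 0.3333
= 5.5333


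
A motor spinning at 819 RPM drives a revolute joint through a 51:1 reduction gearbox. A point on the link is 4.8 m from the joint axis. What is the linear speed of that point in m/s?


omega_motor = 819 * 2*pi/60 = 85.7655 rad/s
omega_joint = omega_motor / 51 = 1.6817 rad/s
v = omega_joint * r = 1.6817 * 4.8
= 8.072 m/s


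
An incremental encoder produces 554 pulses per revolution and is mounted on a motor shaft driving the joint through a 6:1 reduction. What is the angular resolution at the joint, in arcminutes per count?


counts per rev = 554
effective counts at joint = 554 * 6 = 3324
resolution = 360*60 / 3324
= 6.4982 arcmin/count


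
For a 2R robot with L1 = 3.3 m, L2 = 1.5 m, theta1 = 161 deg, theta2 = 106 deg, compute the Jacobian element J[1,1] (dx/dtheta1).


J[1,1] = -L1*sin(t1) - L2*sin(t1+t2)
= -3.3*sin(161) - 1.5*sin(267)
= 0.4236


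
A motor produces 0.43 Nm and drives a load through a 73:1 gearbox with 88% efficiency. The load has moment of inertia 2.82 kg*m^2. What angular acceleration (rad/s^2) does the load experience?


tau_out = tau_motor * N * eta
= 0.43 * 73 * 0.88 = 27.6232 Nm
alpha = tau_out / I = 27.6232 / 2.82
= 9.7955 rad/s^2


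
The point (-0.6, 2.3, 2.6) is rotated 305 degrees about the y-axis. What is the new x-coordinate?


Rotation about y-axis: x' = x*cos(theta) + z*sin(theta)
= -0.6 * 0.5736 + 2.6 * -0.8192
= -2.4739


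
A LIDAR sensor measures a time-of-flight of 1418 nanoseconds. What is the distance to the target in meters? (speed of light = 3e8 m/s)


tof = 1418 ns = 1.418e-06 s
dist = c * tof / 2
= 3e8 * 1.418e-06 / 2
= 212.7 m


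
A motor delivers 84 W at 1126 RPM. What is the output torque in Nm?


omega = 1126 * 2*pi/60 = 117.9144 rad/s
tau = P / omega = 84 / 117.9144
= 0.7124 Nm


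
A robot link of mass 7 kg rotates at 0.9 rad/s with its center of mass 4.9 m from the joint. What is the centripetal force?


F = m * omega^2 * r
= 7 * 0.9^2 * 4.9
= 7 * 0.81 * 4.9
= 27.783 N


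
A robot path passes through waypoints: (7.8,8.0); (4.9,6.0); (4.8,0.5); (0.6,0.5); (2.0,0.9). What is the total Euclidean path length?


Segment lengths:
  seg1 = sqrt((-2.9)^2 + (-2.0)^2) = 3.5228
  seg2 = sqrt((-0.1)^2 + (-5.5)^2) = 5.5009
  seg3 = sqrt((-4.2)^2 + (0.0)^2) = 4.2
  seg4 = sqrt((1.4)^2 + (0.4)^2) = 1.456
Total = 14.6797


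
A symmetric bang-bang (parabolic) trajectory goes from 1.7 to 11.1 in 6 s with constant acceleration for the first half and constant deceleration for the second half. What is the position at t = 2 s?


Symmetric rest-to-rest: each phase covers (pf-p0)/2 in time T/2. 0.5*a*(T/2)^2 = (pf-p0)/2 => a = 4*(pf-p0)/T^2
a = 4*(11.1-1.7)/6^2 = 1.0444
t = 2 is in the acceleration phase (t <= T/2).
p = p0 + 0.5*a*t^2 = 1.7 + 0.5*1.0444*2^2
= 3.7889


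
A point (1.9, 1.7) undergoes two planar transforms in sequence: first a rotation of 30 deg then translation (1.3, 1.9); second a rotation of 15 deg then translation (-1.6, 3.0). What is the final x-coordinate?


After transform 1:
x1 = cos(30)*1.9 - sin(30)*1.7 + 1.3 = 2.0954
y1 = sin(30)*1.9 + cos(30)*1.7 + 1.9 = 4.3222
After transform 2:
x2 = cos(15)*2.0954 - sin(15)*4.3222 + -1.6
= -0.6946


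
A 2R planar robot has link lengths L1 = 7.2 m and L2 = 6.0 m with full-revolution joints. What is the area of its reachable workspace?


r_max = L1 + L2 = 13.2 m
r_min = |L1 - L2| = 1.2 m
Area = pi*(r_max^2 - r_min^2)
= pi*(174.24 - 1.44)
= pi * 172.8
= 542.8672 m^2


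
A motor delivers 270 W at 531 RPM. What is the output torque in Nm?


omega = 531 * 2*pi/60 = 55.6062 rad/s
tau = P / omega = 270 / 55.6062
= 4.8556 Nm


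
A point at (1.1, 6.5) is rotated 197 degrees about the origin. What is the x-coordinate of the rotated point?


x' = x*cos(theta) - y*sin(theta)
cos(197 deg) = -0.9563, sin(197 deg) = -0.2924
x' = 1.1 * -0.9563 - 6.5 * -0.2924
= -1.0519 - -1.9004
= 0.8485


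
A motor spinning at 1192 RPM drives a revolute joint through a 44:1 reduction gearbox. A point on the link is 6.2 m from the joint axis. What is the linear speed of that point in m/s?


omega_motor = 1192 * 2*pi/60 = 124.8259 rad/s
omega_joint = omega_motor / 44 = 2.837 rad/s
v = omega_joint * r = 2.837 * 6.2
= 17.5891 m/s


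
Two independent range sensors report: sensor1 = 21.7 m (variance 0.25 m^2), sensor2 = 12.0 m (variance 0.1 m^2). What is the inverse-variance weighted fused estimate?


w1 = (1/var1) / (1/var1 + 1/var2)
   = 4.0 / (4.0 + 10.0) = 0.2857
w2 = 1 - w1 = 0.7143
fused = w1*s1 + w2*s2 = 6.2 + 8.5714
= 14.7714 m


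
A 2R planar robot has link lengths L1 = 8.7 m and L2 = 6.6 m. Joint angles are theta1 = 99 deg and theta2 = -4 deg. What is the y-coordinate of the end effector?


Convert angles to radians: theta1 = 1.7279, theta2 = -0.0698
y = L1*sin(theta1) + L2*sin(theta1+theta2)
y = 8.5929 + 6.5749
y = 15.1678


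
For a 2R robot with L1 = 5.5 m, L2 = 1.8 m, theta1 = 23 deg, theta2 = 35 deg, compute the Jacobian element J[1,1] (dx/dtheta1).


J[1,1] = -L1*sin(t1) - L2*sin(t1+t2)
= -5.5*sin(23) - 1.8*sin(58)
= -3.6755


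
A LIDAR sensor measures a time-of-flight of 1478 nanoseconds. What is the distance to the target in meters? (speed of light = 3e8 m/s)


tof = 1478 ns = 1.478e-06 s
dist = c * tof / 2
= 3e8 * 1.478e-06 / 2
= 221.7 m


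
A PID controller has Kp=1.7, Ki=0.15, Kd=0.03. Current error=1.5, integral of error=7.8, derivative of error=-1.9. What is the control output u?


u = Kp*e + Ki*int(e) + Kd*de/dt
= 1.7*1.5 + 0.15*7.8 + 0.03*(-1.9)
= 2.55 + 1.17 + -0.057
= 3.663


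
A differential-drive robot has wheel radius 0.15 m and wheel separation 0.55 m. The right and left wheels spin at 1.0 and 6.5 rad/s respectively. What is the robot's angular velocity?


vR = r*wR = 0.15*1.0 = 0.15 m/s
vL = r*wL = 0.15*6.5 = 0.975 m/s
v = (vR+vL)/2 = 0.5625 m/s
omega = (vR-vL)/L = -1.5 rad/s
angular velocity = -1.5 rad/s


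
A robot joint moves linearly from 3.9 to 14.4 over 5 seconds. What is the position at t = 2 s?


s = t/T = 2/5 = 0.4
p(t) = p0 + (pf-p0)*s
= 3.9 + (14.4 - 3.9) * 0.4
= 8.1


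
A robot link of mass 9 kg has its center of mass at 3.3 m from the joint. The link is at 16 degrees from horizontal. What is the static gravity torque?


tau = m*g*L*cos(angle)
= 9 * 9.81 * 3.3 * cos(16 deg)
= 9 * 9.81 * 3.3 * 0.9613
= 280.0703 Nm


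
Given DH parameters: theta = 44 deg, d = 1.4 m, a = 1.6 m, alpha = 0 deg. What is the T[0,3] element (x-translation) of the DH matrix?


T[0,3] = a * cos(theta)
= 1.6 * cos(44 deg)
= 1.6 * 0.7193
= 1.1509


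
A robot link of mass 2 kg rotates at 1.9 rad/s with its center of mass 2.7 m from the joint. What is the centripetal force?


F = m * omega^2 * r
= 2 * 1.9^2 * 2.7
= 2 * 3.61 * 2.7
= 19.494 N


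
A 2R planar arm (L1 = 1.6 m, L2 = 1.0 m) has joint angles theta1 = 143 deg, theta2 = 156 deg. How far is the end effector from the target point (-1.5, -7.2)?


End effector via forward kinematics:
x = L1*cos(t1) + L2*cos(t1+t2) = -0.793
y = L1*sin(t1) + L2*sin(t1+t2) = 0.0883
Distance to target:
d = sqrt((-1.5 - -0.793)^2 + (-7.2 - 0.0883)^2)
= sqrt(0.4998 + 53.1191)
= 7.3225 m


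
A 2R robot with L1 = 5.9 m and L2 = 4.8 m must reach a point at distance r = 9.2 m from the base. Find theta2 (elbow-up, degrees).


cos(theta2) = (r^2 - L1^2 - L2^2) / (2*L1*L2)
cos(theta2) = (84.64 - 34.81 - 23.04) / 56.64
cos(theta2) = 0.472987
theta2 = 61.7716 degrees


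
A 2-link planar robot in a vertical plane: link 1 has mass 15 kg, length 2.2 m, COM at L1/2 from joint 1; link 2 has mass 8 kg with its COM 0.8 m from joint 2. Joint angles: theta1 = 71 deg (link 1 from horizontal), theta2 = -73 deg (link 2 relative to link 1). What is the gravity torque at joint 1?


Horizontal distance from joint 1 to link-1 COM:
  x_c1 = (L1/2)*cos(t1) = 1.1 * 0.3256 = 0.3581 m
Horizontal distance from joint 1 to link-2 COM:
  x_c2 = L1*cos(t1) + Lc2*cos(t1+t2)
       = 2.2*0.3256 + 0.8*0.9994 = 1.5158 m
tau1 = m1*g*x_c1 + m2*g*x_c2
     = 15*9.81*0.3581 + 8*9.81*1.5158
     = 52.6981 + 118.957
     = 171.6551 Nm


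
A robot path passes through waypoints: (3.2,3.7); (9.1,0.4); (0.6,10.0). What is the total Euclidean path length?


Segment lengths:
  seg1 = sqrt((5.9)^2 + (-3.3)^2) = 6.7602
  seg2 = sqrt((-8.5)^2 + (9.6)^2) = 12.8222
Total = 19.5824


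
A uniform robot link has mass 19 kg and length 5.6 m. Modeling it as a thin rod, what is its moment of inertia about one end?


I = (1/3) * m * L^2
= (1/3) * 19 * 5.6^2
= 0.333333 * 19 * 31.36
= 198.6133 kg*m^2


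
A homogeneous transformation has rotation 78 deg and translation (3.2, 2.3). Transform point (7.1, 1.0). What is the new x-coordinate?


x' = cos(theta)*px - sin(theta)*py + tx
= 0.2079*7.1 - 0.9781*1.0 + 3.2
= 3.698


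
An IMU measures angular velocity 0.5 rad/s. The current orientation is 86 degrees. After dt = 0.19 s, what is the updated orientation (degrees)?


delta_theta = w * dt = 0.5 * 0.19 = 0.095 rad
= 5.4431 deg
theta_new = 86 + 5.4431 = 91.4431 deg


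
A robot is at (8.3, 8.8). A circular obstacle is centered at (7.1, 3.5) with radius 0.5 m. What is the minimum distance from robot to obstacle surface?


center_dist = sqrt((8.3-7.1)^2 + (8.8-3.5)^2)
= sqrt(1.44 + 28.09)
= 5.4342
min_dist = center_dist - radius = 5.4342 - 0.5 = 4.9342 m


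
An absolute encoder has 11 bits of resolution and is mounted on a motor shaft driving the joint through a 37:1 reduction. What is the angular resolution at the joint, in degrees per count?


counts = 2^11 = 2048
effective counts at joint = 2048 * 37 = 75776
resolution = 360 / 75776
= 0.0048 deg/count


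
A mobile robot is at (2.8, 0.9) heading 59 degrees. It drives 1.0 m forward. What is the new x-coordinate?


x_new = x0 + d*cos(theta)
= 2.8 + 1.0*cos(59)
= 2.8 + 0.515
= 3.315


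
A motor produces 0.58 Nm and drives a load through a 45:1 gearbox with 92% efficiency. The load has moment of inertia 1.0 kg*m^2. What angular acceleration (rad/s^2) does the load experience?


tau_out = tau_motor * N * eta
= 0.58 * 45 * 0.92 = 24.012 Nm
alpha = tau_out / I = 24.012 / 1.0
= 24.012 rad/s^2


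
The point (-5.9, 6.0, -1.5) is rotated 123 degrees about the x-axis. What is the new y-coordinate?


Rotation about x-axis: y' = y*cos(theta) - z*sin(theta)
= 6.0 * -0.5446 - -1.5 * 0.8387
= -2.0098


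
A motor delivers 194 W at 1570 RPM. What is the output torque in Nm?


omega = 1570 * 2*pi/60 = 164.41 rad/s
tau = P / omega = 194 / 164.41
= 1.18 Nm


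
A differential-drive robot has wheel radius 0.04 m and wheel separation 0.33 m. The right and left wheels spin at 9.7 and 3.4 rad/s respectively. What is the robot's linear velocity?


vR = r*wR = 0.04*9.7 = 0.388 m/s
vL = r*wL = 0.04*3.4 = 0.136 m/s
v = (vR+vL)/2 = 0.262 m/s
omega = (vR-vL)/L = 0.7636 rad/s
linear velocity = 0.262 m/s


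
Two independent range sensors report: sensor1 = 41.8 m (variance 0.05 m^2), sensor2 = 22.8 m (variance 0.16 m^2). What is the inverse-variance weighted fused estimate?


w1 = (1/var1) / (1/var1 + 1/var2)
   = 20.0 / (20.0 + 6.25) = 0.7619
w2 = 1 - w1 = 0.2381
fused = w1*s1 + w2*s2 = 31.8476 + 5.4286
= 37.2762 m


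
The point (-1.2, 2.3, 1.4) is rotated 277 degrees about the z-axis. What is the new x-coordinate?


Rotation about z-axis: x' = x*cos(theta) - y*sin(theta)
= -1.2 * 0.1219 - 2.3 * -0.9925
= 2.1366


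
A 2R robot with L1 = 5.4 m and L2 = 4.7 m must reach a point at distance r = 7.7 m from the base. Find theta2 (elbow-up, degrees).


cos(theta2) = (r^2 - L1^2 - L2^2) / (2*L1*L2)
cos(theta2) = (59.29 - 29.16 - 22.09) / 50.76
cos(theta2) = 0.158392
theta2 = 80.8864 degrees


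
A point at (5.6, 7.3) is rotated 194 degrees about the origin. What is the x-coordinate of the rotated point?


x' = x*cos(theta) - y*sin(theta)
cos(194 deg) = -0.9703, sin(194 deg) = -0.2419
x' = 5.6 * -0.9703 - 7.3 * -0.2419
= -5.4337 - -1.766
= -3.6676


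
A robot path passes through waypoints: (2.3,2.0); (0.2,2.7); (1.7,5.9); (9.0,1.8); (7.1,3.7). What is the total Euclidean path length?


Segment lengths:
  seg1 = sqrt((-2.1)^2 + (0.7)^2) = 2.2136
  seg2 = sqrt((1.5)^2 + (3.2)^2) = 3.5341
  seg3 = sqrt((7.3)^2 + (-4.1)^2) = 8.3726
  seg4 = sqrt((-1.9)^2 + (1.9)^2) = 2.687
Total = 16.8073


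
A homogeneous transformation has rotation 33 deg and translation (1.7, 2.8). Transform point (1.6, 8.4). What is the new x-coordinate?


x' = cos(theta)*px - sin(theta)*py + tx
= 0.8387*1.6 - 0.5446*8.4 + 1.7
= -1.5331


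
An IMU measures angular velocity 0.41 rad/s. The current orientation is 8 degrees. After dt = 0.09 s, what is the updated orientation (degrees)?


delta_theta = w * dt = 0.41 * 0.09 = 0.0369 rad
= 2.1142 deg
theta_new = 8 + 2.1142 = 10.1142 deg


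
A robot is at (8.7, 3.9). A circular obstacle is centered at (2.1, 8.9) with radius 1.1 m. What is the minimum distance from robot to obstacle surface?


center_dist = sqrt((8.7-2.1)^2 + (3.9-8.9)^2)
= sqrt(43.56 + 25.0)
= 8.2801
min_dist = center_dist - radius = 8.2801 - 1.1 = 7.1801 m


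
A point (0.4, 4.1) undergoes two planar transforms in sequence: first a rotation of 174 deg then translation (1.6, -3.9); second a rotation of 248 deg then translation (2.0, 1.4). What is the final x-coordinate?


After transform 1:
x1 = cos(174)*0.4 - sin(174)*4.1 + 1.6 = 0.7736
y1 = sin(174)*0.4 + cos(174)*4.1 + -3.9 = -7.9357
After transform 2:
x2 = cos(248)*0.7736 - sin(248)*-7.9357 + 2.0
= -5.6477


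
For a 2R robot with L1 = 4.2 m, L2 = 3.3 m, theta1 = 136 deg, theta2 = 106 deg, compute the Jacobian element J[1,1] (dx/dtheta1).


J[1,1] = -L1*sin(t1) - L2*sin(t1+t2)
= -4.2*sin(136) - 3.3*sin(242)
= -0.0038


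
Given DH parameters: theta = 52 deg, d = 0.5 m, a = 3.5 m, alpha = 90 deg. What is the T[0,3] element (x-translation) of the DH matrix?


T[0,3] = a * cos(theta)
= 3.5 * cos(52 deg)
= 3.5 * 0.6157
= 2.1548


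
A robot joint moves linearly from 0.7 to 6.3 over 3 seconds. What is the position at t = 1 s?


s = t/T = 1/3 = 0.3333
p(t) = p0 + (pf-p0)*s
= 0.7 + (6.3 - 0.7) * 0.3333
= 2.5667


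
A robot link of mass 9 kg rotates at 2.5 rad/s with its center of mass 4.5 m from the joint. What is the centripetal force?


F = m * omega^2 * r
= 9 * 2.5^2 * 4.5
= 9 * 6.25 * 4.5
= 253.125 N


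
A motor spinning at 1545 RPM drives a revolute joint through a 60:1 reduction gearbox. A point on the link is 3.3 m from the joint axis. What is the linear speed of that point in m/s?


omega_motor = 1545 * 2*pi/60 = 161.792 rad/s
omega_joint = omega_motor / 60 = 2.6965 rad/s
v = omega_joint * r = 2.6965 * 3.3
= 8.8986 m/s


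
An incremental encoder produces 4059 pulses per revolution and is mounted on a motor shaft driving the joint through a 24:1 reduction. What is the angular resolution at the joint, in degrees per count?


counts per rev = 4059
effective counts at joint = 4059 * 24 = 97416
resolution = 360 / 97416
= 0.0037 deg/count


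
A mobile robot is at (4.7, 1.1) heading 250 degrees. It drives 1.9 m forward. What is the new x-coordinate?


x_new = x0 + d*cos(theta)
= 4.7 + 1.9*cos(250)
= 4.7 + -0.6498
= 4.0502


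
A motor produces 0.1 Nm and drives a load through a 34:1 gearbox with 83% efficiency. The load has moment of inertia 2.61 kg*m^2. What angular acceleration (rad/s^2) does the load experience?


tau_out = tau_motor * N * eta
= 0.1 * 34 * 0.83 = 2.822 Nm
alpha = tau_out / I = 2.822 / 2.61
= 1.0812 rad/s^2


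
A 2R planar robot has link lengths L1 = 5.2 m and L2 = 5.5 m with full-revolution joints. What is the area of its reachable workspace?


r_max = L1 + L2 = 10.7 m
r_min = |L1 - L2| = 0.3 m
Area = pi*(r_max^2 - r_min^2)
= pi*(114.49 - 0.09)
= pi * 114.4
= 359.3982 m^2


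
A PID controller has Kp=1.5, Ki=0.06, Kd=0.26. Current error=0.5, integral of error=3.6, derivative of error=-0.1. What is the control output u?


u = Kp*e + Ki*int(e) + Kd*de/dt
= 1.5*0.5 + 0.06*3.6 + 0.26*(-0.1)
= 0.75 + 0.216 + -0.026
= 0.94


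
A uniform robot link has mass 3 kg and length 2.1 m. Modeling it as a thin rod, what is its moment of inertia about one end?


I = (1/3) * m * L^2
= (1/3) * 3 * 2.1^2
= 0.333333 * 3 * 4.41
= 4.41 kg*m^2


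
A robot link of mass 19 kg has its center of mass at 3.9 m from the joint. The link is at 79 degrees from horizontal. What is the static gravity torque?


tau = m*g*L*cos(angle)
= 19 * 9.81 * 3.9 * cos(79 deg)
= 19 * 9.81 * 3.9 * 0.1908
= 138.7031 Nm


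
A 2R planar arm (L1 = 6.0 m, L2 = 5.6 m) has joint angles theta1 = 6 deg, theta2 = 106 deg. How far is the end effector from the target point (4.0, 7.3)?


End effector via forward kinematics:
x = L1*cos(t1) + L2*cos(t1+t2) = 3.8693
y = L1*sin(t1) + L2*sin(t1+t2) = 5.8194
Distance to target:
d = sqrt((4.0 - 3.8693)^2 + (7.3 - 5.8194)^2)
= sqrt(0.0171 + 2.1922)
= 1.4864 m


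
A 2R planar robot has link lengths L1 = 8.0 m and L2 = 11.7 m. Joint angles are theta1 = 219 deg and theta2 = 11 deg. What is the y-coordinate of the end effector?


Convert angles to radians: theta1 = 3.8223, theta2 = 0.192
y = L1*sin(theta1) + L2*sin(theta1+theta2)
y = -5.0346 + -8.9627
y = -13.9973


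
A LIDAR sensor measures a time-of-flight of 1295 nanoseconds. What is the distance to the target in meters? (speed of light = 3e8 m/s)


tof = 1295 ns = 1.295e-06 s
dist = c * tof / 2
= 3e8 * 1.295e-06 / 2
= 194.25 m


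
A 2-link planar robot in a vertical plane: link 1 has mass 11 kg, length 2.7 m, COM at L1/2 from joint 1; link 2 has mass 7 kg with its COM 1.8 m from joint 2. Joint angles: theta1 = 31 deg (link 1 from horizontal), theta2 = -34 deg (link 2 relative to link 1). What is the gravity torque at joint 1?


Horizontal distance from joint 1 to link-1 COM:
  x_c1 = (L1/2)*cos(t1) = 1.35 * 0.8572 = 1.1572 m
Horizontal distance from joint 1 to link-2 COM:
  x_c2 = L1*cos(t1) + Lc2*cos(t1+t2)
       = 2.7*0.8572 + 1.8*0.9986 = 4.1119 m
tau1 = m1*g*x_c1 + m2*g*x_c2
     = 11*9.81*1.1572 + 7*9.81*4.1119
     = 124.8708 + 282.3631
     = 407.234 Nm
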